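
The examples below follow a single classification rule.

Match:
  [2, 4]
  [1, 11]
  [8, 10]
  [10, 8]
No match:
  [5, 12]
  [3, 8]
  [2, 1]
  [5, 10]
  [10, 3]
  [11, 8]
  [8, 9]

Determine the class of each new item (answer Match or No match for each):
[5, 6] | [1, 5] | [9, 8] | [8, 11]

The pattern is that an item is 'Match' exactly when: sum is even.
[5, 6]: 5+6 = 11 — doesn't qualify, so No match. [1, 5]: 1+5 = 6 — fits, so Match. [9, 8]: 9+8 = 17 — doesn't qualify, so No match. [8, 11]: 8+11 = 19 — doesn't qualify, so No match.

No match, Match, No match, No match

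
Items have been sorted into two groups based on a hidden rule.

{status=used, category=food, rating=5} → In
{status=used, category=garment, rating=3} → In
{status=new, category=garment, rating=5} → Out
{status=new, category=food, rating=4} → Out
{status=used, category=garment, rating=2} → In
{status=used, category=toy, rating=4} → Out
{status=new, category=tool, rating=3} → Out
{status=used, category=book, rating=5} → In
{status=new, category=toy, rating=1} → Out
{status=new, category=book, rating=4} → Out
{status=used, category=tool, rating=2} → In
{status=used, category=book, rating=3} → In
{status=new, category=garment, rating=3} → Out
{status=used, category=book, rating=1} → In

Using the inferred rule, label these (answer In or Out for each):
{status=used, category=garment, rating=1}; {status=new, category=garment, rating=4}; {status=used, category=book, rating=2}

In, Out, In

The classifier is using: status is used AND rating ≠ 4.
In: {status=used, category=garment, rating=1}, since status is used, rating = 1.
Out: {status=new, category=garment, rating=4}, since status is new, rating = 4.
In: {status=used, category=book, rating=2}, since status is used, rating = 2.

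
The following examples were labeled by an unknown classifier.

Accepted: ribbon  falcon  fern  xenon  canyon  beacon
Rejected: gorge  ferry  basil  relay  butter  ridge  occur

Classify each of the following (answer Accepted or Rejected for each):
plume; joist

Rejected, Rejected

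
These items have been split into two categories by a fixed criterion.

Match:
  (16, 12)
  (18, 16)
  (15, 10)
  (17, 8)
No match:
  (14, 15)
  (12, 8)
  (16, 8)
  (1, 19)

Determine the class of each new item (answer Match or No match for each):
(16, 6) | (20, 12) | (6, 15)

No match, Match, No match

Every 'Match' example satisfies: first > second AND sum ≥ 25. None of the 'No match' examples do.
(16, 6) — 16 > 6, 16+6 = 22, hence No match. (20, 12) — 20 > 12, 20+12 = 32, hence Match. (6, 15) — 6 < 15, 6+15 = 21, hence No match.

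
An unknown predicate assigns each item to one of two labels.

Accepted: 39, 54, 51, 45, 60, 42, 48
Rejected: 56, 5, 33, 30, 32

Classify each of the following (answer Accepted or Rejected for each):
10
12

The classifier is using: multiple of 3 AND at least 39.

Rejected, Rejected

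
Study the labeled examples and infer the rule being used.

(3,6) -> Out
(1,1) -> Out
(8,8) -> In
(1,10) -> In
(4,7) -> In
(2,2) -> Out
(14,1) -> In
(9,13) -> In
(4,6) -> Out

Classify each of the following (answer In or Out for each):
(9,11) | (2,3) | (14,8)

The common property of the 'In' items is: sum ≥ 11. No 'Out' item has it.
(9,11): In (9+11 = 20).
(2,3): Out (2+3 = 5).
(14,8): In (14+8 = 22).

In, Out, In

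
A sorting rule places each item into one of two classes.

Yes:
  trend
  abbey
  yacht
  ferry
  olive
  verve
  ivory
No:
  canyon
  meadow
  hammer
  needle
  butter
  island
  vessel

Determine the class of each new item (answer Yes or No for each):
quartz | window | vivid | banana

The pattern is that an item is 'Yes' exactly when: odd length.
quartz: length 6 — does not satisfy this, so No. window: length 6 — does not satisfy this, so No. vivid: length 5 — qualifies, so Yes. banana: length 6 — does not satisfy this, so No.

No, No, Yes, No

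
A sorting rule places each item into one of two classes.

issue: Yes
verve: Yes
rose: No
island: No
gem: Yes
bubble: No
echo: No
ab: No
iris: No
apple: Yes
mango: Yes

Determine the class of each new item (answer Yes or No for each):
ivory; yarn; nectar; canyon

All 'Yes' examples share one property — odd length — and every 'No' example lacks it.
ivory: length 5, has this property → Yes.
yarn: length 4, does not fit → No.
nectar: length 6, does not fit → No.
canyon: length 6, does not fit → No.

Yes, No, No, No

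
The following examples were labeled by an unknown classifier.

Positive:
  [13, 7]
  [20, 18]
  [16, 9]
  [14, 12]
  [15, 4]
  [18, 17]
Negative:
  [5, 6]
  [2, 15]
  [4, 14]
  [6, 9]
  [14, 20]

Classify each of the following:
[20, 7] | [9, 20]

Positive, Negative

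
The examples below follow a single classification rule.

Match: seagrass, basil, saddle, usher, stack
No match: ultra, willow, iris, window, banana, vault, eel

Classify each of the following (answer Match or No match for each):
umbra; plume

The rule appears to be: length ≥ 5 AND contains 's'.

No match, No match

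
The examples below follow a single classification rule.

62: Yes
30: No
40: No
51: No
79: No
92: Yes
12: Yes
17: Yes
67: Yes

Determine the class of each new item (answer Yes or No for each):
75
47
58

No, Yes, No

The distinguishing property — ≡ 2 (mod 5) — holds for all the 'Yes' cases and none of the 'No' cases.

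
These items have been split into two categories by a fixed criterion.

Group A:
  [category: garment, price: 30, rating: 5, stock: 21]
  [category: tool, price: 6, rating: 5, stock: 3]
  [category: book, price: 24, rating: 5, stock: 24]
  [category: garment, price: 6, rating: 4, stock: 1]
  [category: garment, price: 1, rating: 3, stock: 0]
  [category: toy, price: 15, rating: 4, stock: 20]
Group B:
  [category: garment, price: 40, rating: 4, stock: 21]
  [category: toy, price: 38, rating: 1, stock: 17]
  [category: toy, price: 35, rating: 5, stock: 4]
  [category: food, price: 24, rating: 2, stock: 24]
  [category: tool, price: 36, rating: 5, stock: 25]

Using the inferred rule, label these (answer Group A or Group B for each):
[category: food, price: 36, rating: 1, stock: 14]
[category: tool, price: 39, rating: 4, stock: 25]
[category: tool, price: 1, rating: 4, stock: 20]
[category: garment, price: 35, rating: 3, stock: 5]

The classifier is using: price ≤ 30 AND rating ≥ 3.

Group B, Group B, Group A, Group B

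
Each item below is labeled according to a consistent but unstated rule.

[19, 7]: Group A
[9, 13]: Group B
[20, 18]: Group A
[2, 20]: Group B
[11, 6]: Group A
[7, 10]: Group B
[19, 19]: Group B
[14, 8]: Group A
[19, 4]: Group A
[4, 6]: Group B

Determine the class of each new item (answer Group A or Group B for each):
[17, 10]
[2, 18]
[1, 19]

The rule appears to be: first > second.
[17, 10] — 17 > 10, hence Group A.
[2, 18] — 2 < 18, hence Group B.
[1, 19] — 1 < 19, hence Group B.

Group A, Group B, Group B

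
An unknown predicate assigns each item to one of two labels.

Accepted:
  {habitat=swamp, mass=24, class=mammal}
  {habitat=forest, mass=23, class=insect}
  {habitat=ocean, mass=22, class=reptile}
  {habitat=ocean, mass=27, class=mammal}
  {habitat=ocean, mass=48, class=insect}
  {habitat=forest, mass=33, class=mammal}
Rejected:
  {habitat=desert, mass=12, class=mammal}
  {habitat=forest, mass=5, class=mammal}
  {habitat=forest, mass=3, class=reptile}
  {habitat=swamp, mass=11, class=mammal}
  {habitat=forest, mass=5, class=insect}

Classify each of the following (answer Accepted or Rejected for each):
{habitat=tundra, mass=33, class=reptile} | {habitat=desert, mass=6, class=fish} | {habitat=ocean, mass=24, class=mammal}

The common property of the 'Accepted' items is: mass ≥ 22. No 'Rejected' item has it.
Accepted: {habitat=tundra, mass=33, class=reptile}, since mass = 33. Rejected: {habitat=desert, mass=6, class=fish}, since mass = 6. Accepted: {habitat=ocean, mass=24, class=mammal}, since mass = 24.

Accepted, Rejected, Accepted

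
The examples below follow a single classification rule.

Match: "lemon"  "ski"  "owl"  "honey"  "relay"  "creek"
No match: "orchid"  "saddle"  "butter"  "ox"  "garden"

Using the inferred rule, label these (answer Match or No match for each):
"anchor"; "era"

No match, Match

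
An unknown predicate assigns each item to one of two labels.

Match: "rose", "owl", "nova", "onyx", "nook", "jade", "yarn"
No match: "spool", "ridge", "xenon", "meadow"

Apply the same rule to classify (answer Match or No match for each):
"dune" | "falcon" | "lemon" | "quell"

Match, No match, No match, No match

Rule: length ≤ 4. This holds for each 'Match' example and fails for each 'No match' one.
Match: "dune", since length 4. No match: "falcon", since length 6. No match: "lemon", since length 5. No match: "quell", since length 5.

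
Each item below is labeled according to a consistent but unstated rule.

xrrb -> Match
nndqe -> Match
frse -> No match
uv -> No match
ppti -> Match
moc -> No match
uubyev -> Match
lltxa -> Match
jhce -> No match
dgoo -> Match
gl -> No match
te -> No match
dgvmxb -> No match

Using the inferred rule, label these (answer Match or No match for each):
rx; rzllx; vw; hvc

The simplest hypothesis consistent with all the labels is: has a double letter.
rx → no doubled letter → No match. rzllx → 'll' doubled → Match. vw → no doubled letter → No match. hvc → no doubled letter → No match.

No match, Match, No match, No match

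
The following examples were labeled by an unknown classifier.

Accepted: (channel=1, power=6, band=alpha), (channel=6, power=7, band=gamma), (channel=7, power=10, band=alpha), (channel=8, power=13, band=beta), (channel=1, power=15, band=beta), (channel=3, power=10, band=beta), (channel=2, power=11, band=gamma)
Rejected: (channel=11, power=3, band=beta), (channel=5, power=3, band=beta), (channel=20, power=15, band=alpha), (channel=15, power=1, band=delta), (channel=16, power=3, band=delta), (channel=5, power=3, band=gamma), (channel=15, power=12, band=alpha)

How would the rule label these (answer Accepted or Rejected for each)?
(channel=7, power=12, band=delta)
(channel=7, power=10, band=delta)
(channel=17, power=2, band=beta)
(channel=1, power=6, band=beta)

Accepted, Accepted, Rejected, Accepted

The pattern is that an item is 'Accepted' exactly when: power ≥ 6 AND channel ≤ 8.
(channel=7, power=12, band=delta): Accepted (power = 12, channel = 7). (channel=7, power=10, band=delta): Accepted (power = 10, channel = 7). (channel=17, power=2, band=beta): Rejected (power = 2, channel = 17). (channel=1, power=6, band=beta): Accepted (power = 6, channel = 1).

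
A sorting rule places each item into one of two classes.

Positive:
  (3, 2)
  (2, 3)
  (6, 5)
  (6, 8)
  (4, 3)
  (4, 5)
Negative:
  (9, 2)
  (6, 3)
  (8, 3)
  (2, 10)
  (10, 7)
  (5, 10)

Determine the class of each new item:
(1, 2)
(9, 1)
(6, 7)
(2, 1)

Every 'Positive' example satisfies: |first − second| ≤ 2. None of the 'Negative' examples do.
(1, 2) → |1−2| = 1 → Positive.
(9, 1) → |9−1| = 8 → Negative.
(6, 7) → |6−7| = 1 → Positive.
(2, 1) → |2−1| = 1 → Positive.

Positive, Negative, Positive, Positive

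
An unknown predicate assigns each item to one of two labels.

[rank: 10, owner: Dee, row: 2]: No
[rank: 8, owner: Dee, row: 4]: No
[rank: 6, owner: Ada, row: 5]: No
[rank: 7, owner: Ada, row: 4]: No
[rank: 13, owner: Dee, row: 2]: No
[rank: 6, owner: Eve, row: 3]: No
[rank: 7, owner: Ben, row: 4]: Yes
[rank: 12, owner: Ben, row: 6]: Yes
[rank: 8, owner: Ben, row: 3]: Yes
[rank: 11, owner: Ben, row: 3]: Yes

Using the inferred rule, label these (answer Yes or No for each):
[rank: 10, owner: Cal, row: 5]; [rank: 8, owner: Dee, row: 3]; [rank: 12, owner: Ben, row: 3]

All 'Yes' examples share one property — owner is Ben — and every 'No' example lacks it.
[rank: 10, owner: Cal, row: 5] → owner is Cal → No. [rank: 8, owner: Dee, row: 3] → owner is Dee → No. [rank: 12, owner: Ben, row: 3] → owner is Ben → Yes.

No, No, Yes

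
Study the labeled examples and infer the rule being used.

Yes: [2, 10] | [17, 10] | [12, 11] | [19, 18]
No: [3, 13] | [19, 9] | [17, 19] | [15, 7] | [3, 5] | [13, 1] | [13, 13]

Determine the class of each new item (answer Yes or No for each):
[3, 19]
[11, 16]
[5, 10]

No, Yes, Yes

The rule appears to be: product is even.
[3, 19]: 3·19 = 57, doesn't qualify → No. [11, 16]: 11·16 = 176, qualifies → Yes. [5, 10]: 5·10 = 50, qualifies → Yes.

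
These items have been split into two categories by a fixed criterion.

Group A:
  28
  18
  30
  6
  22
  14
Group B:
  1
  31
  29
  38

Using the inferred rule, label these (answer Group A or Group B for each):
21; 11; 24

Group B, Group B, Group A

All 'Group A' examples share one property — even AND at most 30 — and every 'Group B' example lacks it.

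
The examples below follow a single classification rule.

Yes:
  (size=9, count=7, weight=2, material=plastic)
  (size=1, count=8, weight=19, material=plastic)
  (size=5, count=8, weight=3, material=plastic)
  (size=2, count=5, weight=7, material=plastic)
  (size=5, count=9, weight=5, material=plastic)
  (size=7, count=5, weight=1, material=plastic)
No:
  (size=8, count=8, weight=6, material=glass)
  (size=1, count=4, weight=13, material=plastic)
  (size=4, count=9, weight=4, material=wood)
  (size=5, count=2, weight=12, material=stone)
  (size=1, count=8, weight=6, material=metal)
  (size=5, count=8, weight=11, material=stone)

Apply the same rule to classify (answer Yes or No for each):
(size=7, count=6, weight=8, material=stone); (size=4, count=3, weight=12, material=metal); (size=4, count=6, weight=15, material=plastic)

No, No, Yes

The simplest hypothesis consistent with all the labels is: material is plastic AND count ≥ 5.
(size=7, count=6, weight=8, material=stone): material is stone, count = 6, does not fit → No.
(size=4, count=3, weight=12, material=metal): material is metal, count = 3, does not fit → No.
(size=4, count=6, weight=15, material=plastic): material is plastic, count = 6, matches → Yes.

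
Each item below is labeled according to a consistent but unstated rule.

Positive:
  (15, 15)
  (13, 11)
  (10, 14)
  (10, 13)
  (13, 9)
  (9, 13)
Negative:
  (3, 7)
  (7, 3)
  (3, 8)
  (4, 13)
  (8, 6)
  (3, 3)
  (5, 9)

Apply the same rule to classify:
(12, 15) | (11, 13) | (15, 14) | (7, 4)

Positive, Positive, Positive, Negative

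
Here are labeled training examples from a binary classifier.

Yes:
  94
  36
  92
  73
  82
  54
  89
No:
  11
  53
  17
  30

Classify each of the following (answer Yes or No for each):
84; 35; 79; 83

Rule: digit sum ≥ 9. This holds for each 'Yes' example and fails for each 'No' one.
84: digit sum 8+4 = 12 — satisfies this, so Yes. 35: digit sum 3+5 = 8 — does not fit, so No. 79: digit sum 7+9 = 16 — satisfies this, so Yes. 83: digit sum 8+3 = 11 — satisfies this, so Yes.

Yes, No, Yes, Yes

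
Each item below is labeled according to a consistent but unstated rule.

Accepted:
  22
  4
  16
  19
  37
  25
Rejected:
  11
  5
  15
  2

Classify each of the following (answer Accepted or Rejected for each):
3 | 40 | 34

Rejected, Accepted, Accepted

The simplest hypothesis consistent with all the labels is: ≡ 1 (mod 3).
3 → 3 mod 3 = 0 → Rejected. 40 → 40 mod 3 = 1 → Accepted. 34 → 34 mod 3 = 1 → Accepted.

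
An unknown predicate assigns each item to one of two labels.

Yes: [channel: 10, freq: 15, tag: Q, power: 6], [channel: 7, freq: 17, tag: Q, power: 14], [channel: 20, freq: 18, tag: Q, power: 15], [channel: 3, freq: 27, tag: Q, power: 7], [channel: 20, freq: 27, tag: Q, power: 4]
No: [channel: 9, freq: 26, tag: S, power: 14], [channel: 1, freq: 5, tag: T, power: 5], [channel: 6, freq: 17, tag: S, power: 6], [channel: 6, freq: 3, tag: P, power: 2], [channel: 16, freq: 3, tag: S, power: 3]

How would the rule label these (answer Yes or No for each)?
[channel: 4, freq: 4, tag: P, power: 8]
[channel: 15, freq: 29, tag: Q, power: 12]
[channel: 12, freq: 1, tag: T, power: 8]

Rule: tag is Q. This holds for each 'Yes' example and fails for each 'No' one.
[channel: 4, freq: 4, tag: P, power: 8] — tag is P, hence No.
[channel: 15, freq: 29, tag: Q, power: 12] — tag is Q, hence Yes.
[channel: 12, freq: 1, tag: T, power: 8] — tag is T, hence No.

No, Yes, No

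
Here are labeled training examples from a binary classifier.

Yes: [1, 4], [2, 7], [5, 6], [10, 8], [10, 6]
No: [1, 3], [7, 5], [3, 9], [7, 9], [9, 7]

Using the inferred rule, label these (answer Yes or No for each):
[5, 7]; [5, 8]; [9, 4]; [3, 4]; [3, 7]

No, Yes, Yes, Yes, No

Looking at the examples, the only property every 'Yes' case has and every 'No' case lacks is: product is even.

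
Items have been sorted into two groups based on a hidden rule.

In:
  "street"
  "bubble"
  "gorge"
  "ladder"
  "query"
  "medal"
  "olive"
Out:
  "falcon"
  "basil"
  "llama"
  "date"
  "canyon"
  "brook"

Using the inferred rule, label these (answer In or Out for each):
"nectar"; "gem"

The common property of the 'In' items is: length ≥ 5 AND contains 'e'. No 'Out' item has it.

In, Out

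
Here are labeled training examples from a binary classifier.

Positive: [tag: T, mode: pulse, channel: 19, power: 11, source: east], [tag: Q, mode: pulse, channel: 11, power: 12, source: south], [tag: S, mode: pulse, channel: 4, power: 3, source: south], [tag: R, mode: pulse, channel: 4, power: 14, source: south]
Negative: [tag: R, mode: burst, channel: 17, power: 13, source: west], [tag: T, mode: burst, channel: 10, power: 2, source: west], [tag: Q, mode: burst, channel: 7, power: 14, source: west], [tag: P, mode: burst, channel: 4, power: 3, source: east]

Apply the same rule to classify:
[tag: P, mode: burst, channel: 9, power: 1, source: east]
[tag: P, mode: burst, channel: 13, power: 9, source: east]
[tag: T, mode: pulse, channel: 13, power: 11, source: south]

Negative, Negative, Positive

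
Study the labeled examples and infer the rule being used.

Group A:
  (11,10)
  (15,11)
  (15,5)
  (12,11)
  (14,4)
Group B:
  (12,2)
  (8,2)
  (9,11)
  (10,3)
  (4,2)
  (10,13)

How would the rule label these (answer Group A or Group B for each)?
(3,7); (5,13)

All 'Group A' examples share one property — first > second AND sum ≥ 18 — and every 'Group B' example lacks it.
(3,7): Group B (3 < 7, 3+7 = 10). (5,13): Group B (5 < 13, 5+13 = 18).

Group B, Group B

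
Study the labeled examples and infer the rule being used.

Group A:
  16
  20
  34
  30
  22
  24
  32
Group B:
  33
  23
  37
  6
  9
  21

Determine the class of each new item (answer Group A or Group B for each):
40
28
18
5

Group A, Group A, Group A, Group B

A rule that fits every label: even AND at least 9 — true of each 'Group A' example, false of each 'Group B' one.
40: 40 is even, 40 ≥ 9 — qualifies, so Group A.
28: 28 is even, 28 ≥ 9 — qualifies, so Group A.
18: 18 is even, 18 ≥ 9 — qualifies, so Group A.
5: 5 is odd, 5 < 9 — does not pass, so Group B.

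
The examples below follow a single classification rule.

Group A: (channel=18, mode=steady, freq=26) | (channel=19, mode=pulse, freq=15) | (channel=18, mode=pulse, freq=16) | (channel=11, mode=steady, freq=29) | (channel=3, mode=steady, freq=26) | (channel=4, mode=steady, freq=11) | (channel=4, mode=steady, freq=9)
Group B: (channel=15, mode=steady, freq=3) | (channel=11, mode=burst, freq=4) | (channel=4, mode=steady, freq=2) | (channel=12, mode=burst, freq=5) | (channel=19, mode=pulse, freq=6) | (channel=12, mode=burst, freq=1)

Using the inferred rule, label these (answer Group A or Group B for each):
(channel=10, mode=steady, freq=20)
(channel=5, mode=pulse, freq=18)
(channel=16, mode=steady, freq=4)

The rule appears to be: freq ≥ 9.

Group A, Group A, Group B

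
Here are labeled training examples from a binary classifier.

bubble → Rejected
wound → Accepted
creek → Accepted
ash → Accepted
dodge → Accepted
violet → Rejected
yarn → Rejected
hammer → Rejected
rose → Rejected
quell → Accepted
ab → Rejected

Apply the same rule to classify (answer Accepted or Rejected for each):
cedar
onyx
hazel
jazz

The distinguishing property — odd length — holds for all the 'Accepted' cases and none of the 'Rejected' cases.
cedar: length 5, checks out → Accepted. onyx: length 4, does not satisfy this → Rejected. hazel: length 5, checks out → Accepted. jazz: length 4, does not satisfy this → Rejected.

Accepted, Rejected, Accepted, Rejected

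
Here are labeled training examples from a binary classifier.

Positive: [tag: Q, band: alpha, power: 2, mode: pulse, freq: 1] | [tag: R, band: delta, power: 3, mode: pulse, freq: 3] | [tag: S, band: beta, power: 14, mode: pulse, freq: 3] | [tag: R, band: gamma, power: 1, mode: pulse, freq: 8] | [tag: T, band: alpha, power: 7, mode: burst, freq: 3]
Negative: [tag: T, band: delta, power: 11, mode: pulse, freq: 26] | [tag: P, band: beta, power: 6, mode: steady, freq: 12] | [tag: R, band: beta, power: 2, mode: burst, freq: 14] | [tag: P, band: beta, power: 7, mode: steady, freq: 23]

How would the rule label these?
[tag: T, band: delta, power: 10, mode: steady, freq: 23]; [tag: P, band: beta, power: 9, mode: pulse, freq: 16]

The rule appears to be: freq ≤ 8.
[tag: T, band: delta, power: 10, mode: steady, freq: 23]: freq = 23 — does not fit, so Negative. [tag: P, band: beta, power: 9, mode: pulse, freq: 16]: freq = 16 — does not fit, so Negative.

Negative, Negative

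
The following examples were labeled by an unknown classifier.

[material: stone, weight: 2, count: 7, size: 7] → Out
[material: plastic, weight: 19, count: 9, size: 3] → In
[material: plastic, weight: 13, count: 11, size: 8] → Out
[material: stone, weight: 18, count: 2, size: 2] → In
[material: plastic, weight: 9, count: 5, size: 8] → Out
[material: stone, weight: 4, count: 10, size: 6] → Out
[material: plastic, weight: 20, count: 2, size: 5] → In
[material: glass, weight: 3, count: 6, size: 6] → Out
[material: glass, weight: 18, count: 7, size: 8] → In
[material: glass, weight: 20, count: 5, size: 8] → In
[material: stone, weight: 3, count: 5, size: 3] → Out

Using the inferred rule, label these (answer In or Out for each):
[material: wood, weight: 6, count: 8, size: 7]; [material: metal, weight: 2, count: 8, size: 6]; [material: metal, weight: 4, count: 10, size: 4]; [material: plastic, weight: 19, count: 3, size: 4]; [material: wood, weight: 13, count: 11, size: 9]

A rule that fits every label: weight ≥ 18 — true of each 'In' example, false of each 'Out' one.
[material: wood, weight: 6, count: 8, size: 7]: weight = 6 — fails the rule, so Out. [material: metal, weight: 2, count: 8, size: 6]: weight = 2 — fails the rule, so Out. [material: metal, weight: 4, count: 10, size: 4]: weight = 4 — fails the rule, so Out. [material: plastic, weight: 19, count: 3, size: 4]: weight = 19 — has this property, so In. [material: wood, weight: 13, count: 11, size: 9]: weight = 13 — fails the rule, so Out.

Out, Out, Out, In, Out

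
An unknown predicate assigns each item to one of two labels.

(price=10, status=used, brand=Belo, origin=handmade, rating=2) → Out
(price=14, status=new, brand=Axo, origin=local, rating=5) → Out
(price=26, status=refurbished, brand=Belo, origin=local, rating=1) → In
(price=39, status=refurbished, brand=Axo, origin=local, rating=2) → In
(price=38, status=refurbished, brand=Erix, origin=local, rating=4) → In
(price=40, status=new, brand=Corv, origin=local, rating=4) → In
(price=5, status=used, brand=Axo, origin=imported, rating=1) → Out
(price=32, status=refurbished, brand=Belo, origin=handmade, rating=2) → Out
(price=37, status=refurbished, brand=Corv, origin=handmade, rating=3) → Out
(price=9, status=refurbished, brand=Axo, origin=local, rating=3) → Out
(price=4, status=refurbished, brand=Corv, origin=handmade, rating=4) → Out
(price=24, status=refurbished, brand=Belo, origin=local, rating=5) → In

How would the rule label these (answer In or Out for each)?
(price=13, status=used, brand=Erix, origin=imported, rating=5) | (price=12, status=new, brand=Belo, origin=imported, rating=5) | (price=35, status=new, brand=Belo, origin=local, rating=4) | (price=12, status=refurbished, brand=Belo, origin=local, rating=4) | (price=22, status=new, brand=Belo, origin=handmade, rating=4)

Rule: origin is local AND price ≥ 24. This holds for each 'In' example and fails for each 'Out' one.
Out: (price=13, status=used, brand=Erix, origin=imported, rating=5), since origin is imported, price = 13. Out: (price=12, status=new, brand=Belo, origin=imported, rating=5), since origin is imported, price = 12. In: (price=35, status=new, brand=Belo, origin=local, rating=4), since origin is local, price = 35. Out: (price=12, status=refurbished, brand=Belo, origin=local, rating=4), since origin is local, price = 12. Out: (price=22, status=new, brand=Belo, origin=handmade, rating=4), since origin is handmade, price = 22.

Out, Out, In, Out, Out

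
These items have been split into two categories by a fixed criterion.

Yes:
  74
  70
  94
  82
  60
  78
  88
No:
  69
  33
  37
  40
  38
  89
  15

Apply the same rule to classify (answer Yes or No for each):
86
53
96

The pattern is that an item is 'Yes' exactly when: even AND at least 60.
86: 86 is even, 86 ≥ 60 — meets the rule, so Yes.
53: 53 is odd, 53 < 60 — doesn't match, so No.
96: 96 is even, 96 ≥ 60 — meets the rule, so Yes.

Yes, No, Yes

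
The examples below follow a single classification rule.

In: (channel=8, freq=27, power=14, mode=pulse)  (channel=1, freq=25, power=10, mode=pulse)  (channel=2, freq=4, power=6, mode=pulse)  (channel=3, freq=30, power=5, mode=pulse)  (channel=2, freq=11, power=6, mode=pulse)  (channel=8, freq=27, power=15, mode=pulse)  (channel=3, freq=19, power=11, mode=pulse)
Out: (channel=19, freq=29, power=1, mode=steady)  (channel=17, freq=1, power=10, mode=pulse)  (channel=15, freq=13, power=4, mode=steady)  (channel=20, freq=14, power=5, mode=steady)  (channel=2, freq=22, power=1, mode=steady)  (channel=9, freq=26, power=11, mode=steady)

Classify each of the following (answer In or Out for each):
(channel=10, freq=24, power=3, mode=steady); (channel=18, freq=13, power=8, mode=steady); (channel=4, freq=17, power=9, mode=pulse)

Out, Out, In

Rule: mode is pulse AND freq ≥ 4. This holds for each 'In' example and fails for each 'Out' one.
Out: (channel=10, freq=24, power=3, mode=steady), since mode is steady, freq = 24.
Out: (channel=18, freq=13, power=8, mode=steady), since mode is steady, freq = 13.
In: (channel=4, freq=17, power=9, mode=pulse), since mode is pulse, freq = 17.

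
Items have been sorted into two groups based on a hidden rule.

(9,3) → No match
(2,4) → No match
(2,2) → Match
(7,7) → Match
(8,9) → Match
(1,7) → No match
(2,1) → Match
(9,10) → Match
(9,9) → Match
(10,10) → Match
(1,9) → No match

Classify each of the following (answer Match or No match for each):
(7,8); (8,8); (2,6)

Rule: |first − second| ≤ 1. This holds for each 'Match' example and fails for each 'No match' one.
(7,8): |7−8| = 1 — matches, so Match. (8,8): |8−8| = 0 — matches, so Match. (2,6): |2−6| = 4 — doesn't match, so No match.

Match, Match, No match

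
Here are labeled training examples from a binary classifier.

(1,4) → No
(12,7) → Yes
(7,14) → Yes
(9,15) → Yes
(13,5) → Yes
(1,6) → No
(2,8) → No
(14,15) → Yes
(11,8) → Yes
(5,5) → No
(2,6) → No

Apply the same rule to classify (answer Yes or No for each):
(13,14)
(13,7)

Every 'Yes' example satisfies: sum ≥ 18. None of the 'No' examples do.

Yes, Yes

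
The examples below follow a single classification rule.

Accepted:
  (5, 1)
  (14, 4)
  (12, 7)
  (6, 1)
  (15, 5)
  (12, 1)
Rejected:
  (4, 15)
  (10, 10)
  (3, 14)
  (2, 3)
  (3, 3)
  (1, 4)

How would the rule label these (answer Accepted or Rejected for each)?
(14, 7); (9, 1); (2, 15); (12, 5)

Accepted, Accepted, Rejected, Accepted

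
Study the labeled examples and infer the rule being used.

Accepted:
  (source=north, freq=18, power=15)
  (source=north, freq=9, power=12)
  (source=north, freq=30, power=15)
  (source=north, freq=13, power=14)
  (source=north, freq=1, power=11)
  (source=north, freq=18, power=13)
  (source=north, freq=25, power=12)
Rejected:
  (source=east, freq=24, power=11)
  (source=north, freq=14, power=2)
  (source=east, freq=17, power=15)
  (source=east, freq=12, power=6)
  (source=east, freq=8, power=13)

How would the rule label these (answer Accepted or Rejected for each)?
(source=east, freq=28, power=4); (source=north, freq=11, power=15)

Rejected, Accepted

Rule: source is north AND power ≥ 6. This holds for each 'Accepted' example and fails for each 'Rejected' one.
(source=east, freq=28, power=4) — source is east, power = 4, hence Rejected. (source=north, freq=11, power=15) — source is north, power = 15, hence Accepted.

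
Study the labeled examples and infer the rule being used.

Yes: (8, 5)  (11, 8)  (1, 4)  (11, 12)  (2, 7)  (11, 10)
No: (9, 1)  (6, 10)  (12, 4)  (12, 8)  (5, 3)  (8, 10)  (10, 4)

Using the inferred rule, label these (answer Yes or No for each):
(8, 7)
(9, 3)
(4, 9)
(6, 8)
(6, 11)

Yes, No, Yes, No, Yes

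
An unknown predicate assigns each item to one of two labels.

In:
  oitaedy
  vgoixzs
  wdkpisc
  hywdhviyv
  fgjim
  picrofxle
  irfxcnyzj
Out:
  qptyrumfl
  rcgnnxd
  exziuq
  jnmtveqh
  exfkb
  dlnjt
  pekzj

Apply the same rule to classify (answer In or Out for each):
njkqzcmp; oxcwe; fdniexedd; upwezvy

Out, Out, In, Out

A rule that fits every label: odd length AND contains 'i' — true of each 'In' example, false of each 'Out' one.
njkqzcmp: Out (length 8, no 'i'). oxcwe: Out (length 5, no 'i'). fdniexedd: In (length 9, has 'i'). upwezvy: Out (length 7, no 'i').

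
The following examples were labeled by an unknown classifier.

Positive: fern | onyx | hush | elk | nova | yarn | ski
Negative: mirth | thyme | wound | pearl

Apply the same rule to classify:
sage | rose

Positive, Positive

The common property of the 'Positive' items is: length ≤ 4. No 'Negative' item has it.
sage: length 4, checks out → Positive. rose: length 4, checks out → Positive.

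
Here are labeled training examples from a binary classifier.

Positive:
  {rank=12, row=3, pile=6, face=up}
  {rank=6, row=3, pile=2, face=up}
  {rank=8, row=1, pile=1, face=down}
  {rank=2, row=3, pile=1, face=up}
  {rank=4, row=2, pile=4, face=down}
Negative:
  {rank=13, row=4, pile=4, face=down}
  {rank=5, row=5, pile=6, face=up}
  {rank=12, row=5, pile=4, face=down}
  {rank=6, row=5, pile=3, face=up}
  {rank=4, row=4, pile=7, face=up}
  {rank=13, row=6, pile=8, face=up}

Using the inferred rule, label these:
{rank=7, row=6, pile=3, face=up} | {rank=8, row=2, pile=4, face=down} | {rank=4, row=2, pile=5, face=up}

The rule appears to be: row ≤ 3.

Negative, Positive, Positive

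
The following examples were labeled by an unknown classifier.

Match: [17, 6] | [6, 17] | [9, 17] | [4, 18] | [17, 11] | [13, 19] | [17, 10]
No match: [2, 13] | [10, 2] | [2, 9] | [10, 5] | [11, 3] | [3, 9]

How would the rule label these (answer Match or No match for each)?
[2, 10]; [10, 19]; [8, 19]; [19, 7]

Every 'Match' example satisfies: sum ≥ 22. None of the 'No match' examples do.
No match: [2, 10], since 2+10 = 12.
Match: [10, 19], since 10+19 = 29.
Match: [8, 19], since 8+19 = 27.
Match: [19, 7], since 19+7 = 26.

No match, Match, Match, Match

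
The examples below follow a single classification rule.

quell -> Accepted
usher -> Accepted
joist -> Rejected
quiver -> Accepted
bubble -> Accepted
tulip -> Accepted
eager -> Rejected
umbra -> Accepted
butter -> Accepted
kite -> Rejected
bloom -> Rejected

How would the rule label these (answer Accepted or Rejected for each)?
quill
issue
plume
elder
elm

The classifier is using: contains 'u'.
Accepted: quill, since has 'u'.
Accepted: issue, since has 'u'.
Accepted: plume, since has 'u'.
Rejected: elder, since no 'u'.
Rejected: elm, since no 'u'.

Accepted, Accepted, Accepted, Rejected, Rejected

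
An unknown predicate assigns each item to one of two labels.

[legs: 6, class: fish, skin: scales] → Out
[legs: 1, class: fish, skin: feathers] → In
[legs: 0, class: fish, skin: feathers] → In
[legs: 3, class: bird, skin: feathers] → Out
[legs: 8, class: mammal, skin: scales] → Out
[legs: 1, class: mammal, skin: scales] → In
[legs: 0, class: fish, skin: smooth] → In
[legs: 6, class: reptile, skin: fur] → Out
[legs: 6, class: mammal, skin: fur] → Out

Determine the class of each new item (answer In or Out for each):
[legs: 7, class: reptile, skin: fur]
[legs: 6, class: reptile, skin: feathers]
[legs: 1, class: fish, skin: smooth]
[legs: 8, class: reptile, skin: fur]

Out, Out, In, Out

The common property of the 'In' items is: legs ≤ 1. No 'Out' item has it.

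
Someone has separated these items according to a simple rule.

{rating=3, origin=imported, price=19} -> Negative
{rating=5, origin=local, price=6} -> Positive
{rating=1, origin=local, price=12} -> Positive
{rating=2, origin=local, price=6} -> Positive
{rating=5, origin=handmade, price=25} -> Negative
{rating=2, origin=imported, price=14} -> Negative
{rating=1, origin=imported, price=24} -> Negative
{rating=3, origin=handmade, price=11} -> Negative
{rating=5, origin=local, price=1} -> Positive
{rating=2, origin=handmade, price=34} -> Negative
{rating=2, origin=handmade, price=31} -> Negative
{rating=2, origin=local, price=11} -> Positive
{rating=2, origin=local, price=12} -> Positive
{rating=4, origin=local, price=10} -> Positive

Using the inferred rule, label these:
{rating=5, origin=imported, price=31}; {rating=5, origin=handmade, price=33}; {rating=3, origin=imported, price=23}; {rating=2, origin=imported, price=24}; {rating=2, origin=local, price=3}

Negative, Negative, Negative, Negative, Positive

The simplest hypothesis consistent with all the labels is: origin is local.
{rating=5, origin=imported, price=31}: origin is imported, fails this test → Negative.
{rating=5, origin=handmade, price=33}: origin is handmade, fails this test → Negative.
{rating=3, origin=imported, price=23}: origin is imported, fails this test → Negative.
{rating=2, origin=imported, price=24}: origin is imported, fails this test → Negative.
{rating=2, origin=local, price=3}: origin is local, checks out → Positive.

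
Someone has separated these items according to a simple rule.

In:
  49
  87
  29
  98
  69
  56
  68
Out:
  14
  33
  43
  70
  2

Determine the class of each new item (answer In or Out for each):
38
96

In, In

The pattern is that an item is 'In' exactly when: digit sum ≥ 8.
38: In (digit sum 3+8 = 11). 96: In (digit sum 9+6 = 15).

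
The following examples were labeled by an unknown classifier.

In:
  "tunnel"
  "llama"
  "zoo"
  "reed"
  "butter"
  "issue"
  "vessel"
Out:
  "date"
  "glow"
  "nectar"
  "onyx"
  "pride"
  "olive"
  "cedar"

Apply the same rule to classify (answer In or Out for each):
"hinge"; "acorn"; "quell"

Out, Out, In

A rule that fits every label: has a double letter — true of each 'In' example, false of each 'Out' one.
"hinge": Out (no doubled letter). "acorn": Out (no doubled letter). "quell": In ('ll' doubled).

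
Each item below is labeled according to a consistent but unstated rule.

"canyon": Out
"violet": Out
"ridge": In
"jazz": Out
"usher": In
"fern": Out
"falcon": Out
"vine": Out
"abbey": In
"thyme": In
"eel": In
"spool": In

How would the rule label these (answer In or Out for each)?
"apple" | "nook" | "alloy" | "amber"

In, Out, In, In

Looking at the examples, the only property every 'In' case has and every 'Out' case lacks is: odd length.
In: "apple", since length 5.
Out: "nook", since length 4.
In: "alloy", since length 5.
In: "amber", since length 5.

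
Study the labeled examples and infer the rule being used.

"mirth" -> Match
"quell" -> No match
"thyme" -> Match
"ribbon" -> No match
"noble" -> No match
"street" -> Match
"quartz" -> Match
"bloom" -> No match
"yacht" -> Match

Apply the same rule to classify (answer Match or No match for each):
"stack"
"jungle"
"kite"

Match, No match, Match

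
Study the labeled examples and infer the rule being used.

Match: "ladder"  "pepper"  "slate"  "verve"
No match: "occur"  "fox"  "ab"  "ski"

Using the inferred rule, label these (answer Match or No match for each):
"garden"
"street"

Match, Match

The common property of the 'Match' items is: contains 'e'. No 'No match' item has it.
"garden": has 'e', checks out → Match.
"street": has 'e', checks out → Match.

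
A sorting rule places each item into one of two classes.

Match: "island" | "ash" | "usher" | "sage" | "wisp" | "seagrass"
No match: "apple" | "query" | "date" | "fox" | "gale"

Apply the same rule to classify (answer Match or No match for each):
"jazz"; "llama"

No match, No match

Checking candidate rules against both groups, what survives is: contains 's'.
"jazz": No match (no 's'). "llama": No match (no 's').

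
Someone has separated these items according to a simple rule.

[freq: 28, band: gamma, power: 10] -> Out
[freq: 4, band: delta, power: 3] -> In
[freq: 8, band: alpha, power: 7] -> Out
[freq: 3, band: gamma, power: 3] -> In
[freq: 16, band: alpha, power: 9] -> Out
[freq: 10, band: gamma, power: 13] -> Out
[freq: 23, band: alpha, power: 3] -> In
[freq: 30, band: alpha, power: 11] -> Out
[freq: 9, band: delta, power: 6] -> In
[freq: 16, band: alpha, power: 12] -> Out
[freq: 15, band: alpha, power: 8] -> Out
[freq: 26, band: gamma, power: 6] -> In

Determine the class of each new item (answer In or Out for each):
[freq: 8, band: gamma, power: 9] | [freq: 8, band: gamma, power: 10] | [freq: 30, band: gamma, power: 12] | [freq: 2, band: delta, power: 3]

The distinguishing property — power ≤ 6 — holds for all the 'In' cases and none of the 'Out' cases.
Out: [freq: 8, band: gamma, power: 9], since power = 9.
Out: [freq: 8, band: gamma, power: 10], since power = 10.
Out: [freq: 30, band: gamma, power: 12], since power = 12.
In: [freq: 2, band: delta, power: 3], since power = 3.

Out, Out, Out, In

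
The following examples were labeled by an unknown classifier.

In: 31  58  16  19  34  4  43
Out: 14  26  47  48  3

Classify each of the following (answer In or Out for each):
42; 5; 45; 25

Out, Out, Out, In

The classifier is using: ≡ 1 (mod 3).
Out: 42, since 42 mod 3 = 0.
Out: 5, since 5 mod 3 = 2.
Out: 45, since 45 mod 3 = 0.
In: 25, since 25 mod 3 = 1.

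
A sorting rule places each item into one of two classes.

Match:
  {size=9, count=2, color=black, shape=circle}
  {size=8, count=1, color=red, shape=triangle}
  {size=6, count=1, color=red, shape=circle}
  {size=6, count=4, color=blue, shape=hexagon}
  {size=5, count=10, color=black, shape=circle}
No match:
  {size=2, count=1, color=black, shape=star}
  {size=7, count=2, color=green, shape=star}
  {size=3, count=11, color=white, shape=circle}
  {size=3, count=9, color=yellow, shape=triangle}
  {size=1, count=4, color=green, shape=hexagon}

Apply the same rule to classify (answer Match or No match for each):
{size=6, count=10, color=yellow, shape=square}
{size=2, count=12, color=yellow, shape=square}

Match, No match

The simplest hypothesis consistent with all the labels is: size ≥ 5 AND size ≠ 7.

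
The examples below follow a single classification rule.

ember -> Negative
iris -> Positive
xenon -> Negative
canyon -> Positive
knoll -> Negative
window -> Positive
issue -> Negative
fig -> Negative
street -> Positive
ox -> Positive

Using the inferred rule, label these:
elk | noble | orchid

The distinguishing property — even length — holds for all the 'Positive' cases and none of the 'Negative' cases.

Negative, Negative, Positive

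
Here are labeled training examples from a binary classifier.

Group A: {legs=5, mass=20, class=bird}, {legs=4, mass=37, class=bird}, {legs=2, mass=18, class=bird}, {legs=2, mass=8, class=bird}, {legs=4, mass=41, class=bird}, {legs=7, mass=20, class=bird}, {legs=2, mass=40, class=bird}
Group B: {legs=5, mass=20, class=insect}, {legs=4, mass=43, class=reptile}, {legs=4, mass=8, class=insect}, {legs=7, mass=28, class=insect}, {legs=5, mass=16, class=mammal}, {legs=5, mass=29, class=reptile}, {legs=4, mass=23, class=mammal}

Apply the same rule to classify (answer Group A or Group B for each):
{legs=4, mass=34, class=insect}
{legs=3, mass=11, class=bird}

Group B, Group A

Comparing the two groups points to one rule — class is bird.
{legs=4, mass=34, class=insect}: class is insect, does not satisfy this → Group B. {legs=3, mass=11, class=bird}: class is bird, has this property → Group A.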